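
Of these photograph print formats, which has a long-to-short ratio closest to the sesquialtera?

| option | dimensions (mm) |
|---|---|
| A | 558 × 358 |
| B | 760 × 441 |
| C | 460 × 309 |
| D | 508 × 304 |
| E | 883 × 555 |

C

Target 3:2 ≈ 1.500.
A: 1.559 (Δ0.059)  B: 1.723 (Δ0.223)  C: 1.489 (Δ0.011)  D: 1.671 (Δ0.171)  E: 1.591 (Δ0.091)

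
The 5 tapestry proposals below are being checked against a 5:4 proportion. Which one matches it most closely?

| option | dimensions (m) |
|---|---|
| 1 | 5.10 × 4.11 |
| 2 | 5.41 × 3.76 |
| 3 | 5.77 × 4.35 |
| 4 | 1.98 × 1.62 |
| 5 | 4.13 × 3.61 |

1

Target 5:4 ≈ 1.250.
1: 1.241 (Δ0.009)  2: 1.439 (Δ0.189)  3: 1.326 (Δ0.076)  4: 1.222 (Δ0.028)  5: 1.144 (Δ0.106)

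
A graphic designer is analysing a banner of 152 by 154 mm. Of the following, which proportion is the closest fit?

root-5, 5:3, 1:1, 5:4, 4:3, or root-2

154/152 ≈ 1.013. Nearest candidates are 1:1 (1.000, off by 0.013) and 5:4 (1.250, off by 0.237).

1:1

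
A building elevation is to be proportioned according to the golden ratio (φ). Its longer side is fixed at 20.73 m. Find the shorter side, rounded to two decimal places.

12.81 m

golden ratio ≈ 1.61803.
Shorter side = 20.73 ÷ 1.61803 ≈ 12.8119 → 12.81 m.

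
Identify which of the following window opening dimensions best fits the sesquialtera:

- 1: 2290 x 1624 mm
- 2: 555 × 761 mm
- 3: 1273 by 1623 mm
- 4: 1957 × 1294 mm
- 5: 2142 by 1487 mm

4

Ratios (long/short): 1 ≈ 1.410; 2 ≈ 1.371; 3 ≈ 1.275; 4 ≈ 1.512; 5 ≈ 1.440.
3:2 ≈ 1.500; option 4 is nearest (Δ 0.012).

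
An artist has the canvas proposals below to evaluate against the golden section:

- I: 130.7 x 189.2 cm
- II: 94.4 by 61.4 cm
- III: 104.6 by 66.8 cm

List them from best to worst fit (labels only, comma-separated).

III, II, I

I: 189.2/130.7 ≈ 1.448 → |1.448 − 1.618| = 0.170
II: 94.4/61.4 ≈ 1.537 → |1.537 − 1.618| = 0.081
III: 104.6/66.8 ≈ 1.566 → |1.566 − 1.618| = 0.052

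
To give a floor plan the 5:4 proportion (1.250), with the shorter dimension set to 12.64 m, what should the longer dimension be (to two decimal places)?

5:4 = 1.25000.
Longer side = 12.64 × 1.25000 ≈ 15.8000 → 15.80 m.

15.80 m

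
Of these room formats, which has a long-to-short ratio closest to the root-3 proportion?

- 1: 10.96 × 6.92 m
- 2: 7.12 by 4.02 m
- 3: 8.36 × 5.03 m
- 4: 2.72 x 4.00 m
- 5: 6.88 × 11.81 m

5

Ratios (long/short): 1 ≈ 1.584; 2 ≈ 1.771; 3 ≈ 1.662; 4 ≈ 1.471; 5 ≈ 1.717.
root-3 ≈ 1.732; option 5 is nearest (Δ 0.015).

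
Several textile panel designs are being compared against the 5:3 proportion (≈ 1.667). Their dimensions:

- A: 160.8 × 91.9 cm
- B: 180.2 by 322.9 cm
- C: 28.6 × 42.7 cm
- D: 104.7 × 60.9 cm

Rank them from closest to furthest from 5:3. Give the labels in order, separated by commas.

D, A, B, C

Ratios: A = 160.8 / 91.9 ≈ 1.750; B = 322.9 / 180.2 ≈ 1.792; C = 42.7 / 28.6 ≈ 1.493; D = 104.7 / 60.9 ≈ 1.719.
|Δ from 1.667|: A 0.083; B 0.125; C 0.174; D 0.052.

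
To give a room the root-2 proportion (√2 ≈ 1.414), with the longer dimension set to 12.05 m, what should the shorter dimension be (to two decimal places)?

root-2 ≈ 1.41421.
Shorter side = 12.05 ÷ 1.41421 ≈ 8.5207 → 8.52 m.

8.52 m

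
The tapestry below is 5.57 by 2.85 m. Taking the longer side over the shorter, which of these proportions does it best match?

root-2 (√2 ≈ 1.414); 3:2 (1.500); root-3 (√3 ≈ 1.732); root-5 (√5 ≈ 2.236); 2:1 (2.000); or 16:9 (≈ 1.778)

5.57/2.85 ≈ 1.954. Nearest candidates are 2:1 (2.000, off by 0.046) and 16:9 (1.778, off by 0.176).

2:1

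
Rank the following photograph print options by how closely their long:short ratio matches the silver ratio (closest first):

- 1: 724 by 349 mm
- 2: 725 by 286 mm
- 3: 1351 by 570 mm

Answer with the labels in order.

3, 2, 1

Ratios: 1 = 724 / 349 ≈ 2.074; 2 = 725 / 286 ≈ 2.535; 3 = 1351 / 570 ≈ 2.370.
|Δ from 2.414|: 1 0.340; 2 0.121; 3 0.044.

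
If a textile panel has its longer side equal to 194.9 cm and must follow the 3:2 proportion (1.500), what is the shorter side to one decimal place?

129.9 cm

3:2 = 1.50000.
Shorter side = 194.9 ÷ 1.50000 ≈ 129.933 → 129.9 cm.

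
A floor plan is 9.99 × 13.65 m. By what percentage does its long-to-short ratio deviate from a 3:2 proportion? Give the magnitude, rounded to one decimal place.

Ratio = 13.65 / 9.99 ≈ 1.3664.
Ideal 3:2 = 1.5000. |1.3664 − 1.5000| / 1.5000 ≈ 8.91% → 8.9%.

8.9%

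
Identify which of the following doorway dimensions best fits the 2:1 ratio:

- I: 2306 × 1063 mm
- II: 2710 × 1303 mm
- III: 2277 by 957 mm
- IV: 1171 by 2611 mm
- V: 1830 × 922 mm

Target 2:1 ≈ 2.000.
I: 2.169 (Δ0.169)  II: 2.080 (Δ0.080)  III: 2.379 (Δ0.379)  IV: 2.230 (Δ0.230)  V: 1.985 (Δ0.015)

V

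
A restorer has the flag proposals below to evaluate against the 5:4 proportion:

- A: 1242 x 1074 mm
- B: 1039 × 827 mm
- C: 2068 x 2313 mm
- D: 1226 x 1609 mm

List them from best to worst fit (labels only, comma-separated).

B, D, A, C

A: 1242/1074 ≈ 1.156 → |1.156 − 1.250| = 0.094
B: 1039/827 ≈ 1.256 → |1.256 − 1.250| = 0.006
C: 2313/2068 ≈ 1.118 → |1.118 − 1.250| = 0.132
D: 1609/1226 ≈ 1.312 → |1.312 − 1.250| = 0.062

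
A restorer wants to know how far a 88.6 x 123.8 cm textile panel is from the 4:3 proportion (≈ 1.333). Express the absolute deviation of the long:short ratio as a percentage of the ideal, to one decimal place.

4.8%

Ratio = 123.8 / 88.6 ≈ 1.3973.
Ideal 4:3 ≈ 1.3333. |1.3973 − 1.3333| / 1.3333 ≈ 4.80% → 4.8%.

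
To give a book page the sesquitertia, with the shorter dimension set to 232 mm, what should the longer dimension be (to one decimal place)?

309.3 mm

4:3 ≈ 1.33333.
Longer side = 232 × 1.33333 ≈ 309.333 → 309.3 mm.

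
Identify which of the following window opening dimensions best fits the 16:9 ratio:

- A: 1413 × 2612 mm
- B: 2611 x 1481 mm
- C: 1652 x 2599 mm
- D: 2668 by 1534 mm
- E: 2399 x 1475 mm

B

Target 16:9 ≈ 1.778.
A: 1.849 (Δ0.071)  B: 1.763 (Δ0.015)  C: 1.573 (Δ0.205)  D: 1.739 (Δ0.039)  E: 1.626 (Δ0.152)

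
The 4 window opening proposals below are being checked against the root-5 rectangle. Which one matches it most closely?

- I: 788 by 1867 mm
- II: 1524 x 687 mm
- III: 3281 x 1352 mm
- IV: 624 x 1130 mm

Ratios (long/short): I ≈ 2.369; II ≈ 2.218; III ≈ 2.427; IV ≈ 1.811.
root-5 ≈ 2.236; option II is nearest (Δ 0.018).

II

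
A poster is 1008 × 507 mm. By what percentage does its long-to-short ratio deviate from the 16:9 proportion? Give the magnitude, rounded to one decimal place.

Ratio = 1008 / 507 ≈ 1.9882.
Ideal 16:9 ≈ 1.7778. |1.9882 − 1.7778| / 1.7778 ≈ 11.83% → 11.8%.

11.8%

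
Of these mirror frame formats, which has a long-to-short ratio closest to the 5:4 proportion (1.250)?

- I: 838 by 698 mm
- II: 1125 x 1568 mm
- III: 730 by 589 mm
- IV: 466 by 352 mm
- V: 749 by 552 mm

III

Ratios (long/short): I ≈ 1.201; II ≈ 1.394; III ≈ 1.239; IV ≈ 1.324; V ≈ 1.357.
5:4 ≈ 1.250; option III is nearest (Δ 0.011).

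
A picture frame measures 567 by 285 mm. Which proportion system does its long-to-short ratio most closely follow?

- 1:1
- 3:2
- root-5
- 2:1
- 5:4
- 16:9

567/285 ≈ 1.989. Nearest candidates are 2:1 (2.000, off by 0.011) and 16:9 (1.778, off by 0.211).

2:1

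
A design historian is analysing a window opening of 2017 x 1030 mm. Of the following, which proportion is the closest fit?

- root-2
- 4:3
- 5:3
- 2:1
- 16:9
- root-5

2:1

2017/1030 ≈ 1.958. Nearest candidates are 2:1 (2.000, off by 0.042) and 16:9 (1.778, off by 0.180).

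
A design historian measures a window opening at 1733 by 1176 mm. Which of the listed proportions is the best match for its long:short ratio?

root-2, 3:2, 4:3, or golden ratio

3:2

Ratio = 1733 / 1176 ≈ 1.474.
Distances: root-2 1.414 (Δ 0.060); 3:2 1.500 (Δ 0.026); 4:3 1.333 (Δ 0.141); golden ratio 1.618 (Δ 0.144).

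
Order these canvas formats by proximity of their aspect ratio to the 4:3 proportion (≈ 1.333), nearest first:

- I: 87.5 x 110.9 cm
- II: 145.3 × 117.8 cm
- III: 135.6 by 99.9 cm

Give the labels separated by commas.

III, I, II

Ratios: I = 110.9 / 87.5 ≈ 1.267; II = 145.3 / 117.8 ≈ 1.233; III = 135.6 / 99.9 ≈ 1.357.
|Δ from 1.333|: I 0.066; II 0.100; III 0.024.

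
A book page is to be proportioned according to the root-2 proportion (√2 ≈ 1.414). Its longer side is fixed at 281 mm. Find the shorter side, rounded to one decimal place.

198.7 mm

root-2 ≈ 1.41421.
Shorter side = 281 ÷ 1.41421 ≈ 198.698 → 198.7 mm.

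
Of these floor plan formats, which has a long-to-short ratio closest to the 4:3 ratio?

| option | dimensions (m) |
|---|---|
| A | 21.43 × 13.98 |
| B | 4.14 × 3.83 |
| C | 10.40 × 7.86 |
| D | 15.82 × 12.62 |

Ratios (long/short): A ≈ 1.533; B ≈ 1.081; C ≈ 1.323; D ≈ 1.254.
4:3 ≈ 1.333; option C is nearest (Δ 0.010).

C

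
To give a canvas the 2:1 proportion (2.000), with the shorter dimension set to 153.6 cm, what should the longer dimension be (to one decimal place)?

307.2 cm

2:1 = 2.00000.
Longer side = 153.6 × 2.00000 ≈ 307.200 → 307.2 cm.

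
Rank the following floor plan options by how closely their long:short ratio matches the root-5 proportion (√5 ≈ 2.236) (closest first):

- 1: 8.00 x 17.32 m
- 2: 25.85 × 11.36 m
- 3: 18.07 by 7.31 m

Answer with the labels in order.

2, 1, 3

Ratios: 1 = 17.32 / 8.00 ≈ 2.165; 2 = 25.85 / 11.36 ≈ 2.276; 3 = 18.07 / 7.31 ≈ 2.472.
|Δ from 2.236|: 1 0.071; 2 0.040; 3 0.236.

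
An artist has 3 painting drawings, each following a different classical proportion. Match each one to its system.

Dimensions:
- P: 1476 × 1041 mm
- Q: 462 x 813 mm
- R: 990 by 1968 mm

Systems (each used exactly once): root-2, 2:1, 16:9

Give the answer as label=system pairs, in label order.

P=root-2, Q=16:9, R=2:1

P = 1476/1041 ≈ 1.418 → root-2 (1.414)
Q = 813/462 ≈ 1.760 → 16:9 (1.778)
R = 1968/990 ≈ 1.988 → 2:1 (2.000)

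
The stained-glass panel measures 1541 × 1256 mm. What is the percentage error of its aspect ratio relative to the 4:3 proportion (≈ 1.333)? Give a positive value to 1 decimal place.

Ratio = 1541 / 1256 ≈ 1.2269.
Ideal 4:3 ≈ 1.3333. |1.2269 − 1.3333| / 1.3333 ≈ 7.98% → 8.0%.

8.0%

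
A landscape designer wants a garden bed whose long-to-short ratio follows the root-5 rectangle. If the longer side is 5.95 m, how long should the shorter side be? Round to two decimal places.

root-5 ≈ 2.23607.
Shorter side = 5.95 ÷ 2.23607 ≈ 2.6609 → 2.66 m.

2.66 m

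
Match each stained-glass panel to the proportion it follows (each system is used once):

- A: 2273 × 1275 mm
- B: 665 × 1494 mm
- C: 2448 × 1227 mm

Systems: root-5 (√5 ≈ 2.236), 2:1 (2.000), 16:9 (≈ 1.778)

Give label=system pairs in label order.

Ratios: A ≈ 1.783; B ≈ 2.247; C ≈ 1.995.
Targets: root-5 ≈ 2.236; 2:1 ≈ 2.000; 16:9 ≈ 1.778.

A=16:9, B=root-5, C=2:1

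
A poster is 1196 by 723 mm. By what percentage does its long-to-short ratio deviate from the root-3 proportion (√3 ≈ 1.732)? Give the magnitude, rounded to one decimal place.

4.5%

Ratio = 1196 / 723 ≈ 1.6542.
Ideal root-3 ≈ 1.7321. |1.6542 − 1.7321| / 1.7321 ≈ 4.50% → 4.5%.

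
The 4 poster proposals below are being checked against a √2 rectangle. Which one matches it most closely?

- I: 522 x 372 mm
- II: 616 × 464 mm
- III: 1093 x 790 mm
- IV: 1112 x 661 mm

Ratios (long/short): I ≈ 1.403; II ≈ 1.328; III ≈ 1.384; IV ≈ 1.682.
root-2 ≈ 1.414; option I is nearest (Δ 0.011).

I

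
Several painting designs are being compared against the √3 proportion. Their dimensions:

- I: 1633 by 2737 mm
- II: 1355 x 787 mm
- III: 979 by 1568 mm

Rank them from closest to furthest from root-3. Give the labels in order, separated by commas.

II, I, III

Ratios: I = 2737 / 1633 ≈ 1.676; II = 1355 / 787 ≈ 1.722; III = 1568 / 979 ≈ 1.602.
|Δ from 1.732|: I 0.056; II 0.010; III 0.130.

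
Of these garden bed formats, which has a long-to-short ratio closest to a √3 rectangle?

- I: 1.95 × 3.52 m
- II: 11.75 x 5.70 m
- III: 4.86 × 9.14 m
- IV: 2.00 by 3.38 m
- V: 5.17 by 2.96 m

Ratios (long/short): I ≈ 1.805; II ≈ 2.061; III ≈ 1.881; IV ≈ 1.690; V ≈ 1.747.
root-3 ≈ 1.732; option V is nearest (Δ 0.015).

V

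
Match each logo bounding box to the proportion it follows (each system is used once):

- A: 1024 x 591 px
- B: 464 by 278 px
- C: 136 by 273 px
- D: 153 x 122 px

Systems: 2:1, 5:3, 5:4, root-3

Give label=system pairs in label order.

A=root-3, B=5:3, C=2:1, D=5:4

A = 1024/591 ≈ 1.733 → root-3 (1.732)
B = 464/278 ≈ 1.669 → 5:3 (1.667)
C = 273/136 ≈ 2.007 → 2:1 (2.000)
D = 153/122 ≈ 1.254 → 5:4 (1.250)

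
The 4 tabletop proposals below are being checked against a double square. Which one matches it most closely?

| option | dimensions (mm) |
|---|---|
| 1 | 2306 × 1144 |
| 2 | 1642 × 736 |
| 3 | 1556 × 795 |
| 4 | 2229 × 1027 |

1

Target 2:1 ≈ 2.000.
1: 2.016 (Δ0.016)  2: 2.231 (Δ0.231)  3: 1.957 (Δ0.043)  4: 2.170 (Δ0.170)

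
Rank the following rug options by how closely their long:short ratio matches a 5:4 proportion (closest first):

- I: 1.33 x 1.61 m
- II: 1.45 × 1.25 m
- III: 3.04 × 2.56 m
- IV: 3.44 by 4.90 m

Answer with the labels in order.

Ratios: I = 1.61 / 1.33 ≈ 1.211; II = 1.45 / 1.25 ≈ 1.160; III = 3.04 / 2.56 ≈ 1.188; IV = 4.90 / 3.44 ≈ 1.424.
|Δ from 1.250|: I 0.039; II 0.090; III 0.062; IV 0.174.

I, III, II, IV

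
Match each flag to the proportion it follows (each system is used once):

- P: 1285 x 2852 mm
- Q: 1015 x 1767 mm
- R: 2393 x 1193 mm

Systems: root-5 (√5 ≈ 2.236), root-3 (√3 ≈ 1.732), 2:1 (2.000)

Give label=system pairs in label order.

P = 2852/1285 ≈ 2.219 → root-5 (2.236)
Q = 1767/1015 ≈ 1.741 → root-3 (1.732)
R = 2393/1193 ≈ 2.006 → 2:1 (2.000)

P=root-5, Q=root-3, R=2:1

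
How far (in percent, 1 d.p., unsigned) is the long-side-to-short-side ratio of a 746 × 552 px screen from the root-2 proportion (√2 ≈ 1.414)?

4.4%

Ratio = 746 / 552 ≈ 1.3514.
Ideal root-2 ≈ 1.4142. |1.3514 − 1.4142| / 1.4142 ≈ 4.44% → 4.4%.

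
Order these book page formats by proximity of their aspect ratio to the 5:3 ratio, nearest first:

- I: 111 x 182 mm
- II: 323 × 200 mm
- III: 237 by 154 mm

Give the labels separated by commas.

I, II, III

I: 182/111 ≈ 1.640 → |1.640 − 1.667| = 0.027
II: 323/200 ≈ 1.615 → |1.615 − 1.667| = 0.052
III: 237/154 ≈ 1.539 → |1.539 − 1.667| = 0.128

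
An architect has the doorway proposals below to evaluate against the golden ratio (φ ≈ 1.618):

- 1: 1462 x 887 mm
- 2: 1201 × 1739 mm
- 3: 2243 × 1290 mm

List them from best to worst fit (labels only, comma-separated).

Ratios: 1 = 1462 / 887 ≈ 1.648; 2 = 1739 / 1201 ≈ 1.448; 3 = 2243 / 1290 ≈ 1.739.
|Δ from 1.618|: 1 0.030; 2 0.170; 3 0.121.

1, 3, 2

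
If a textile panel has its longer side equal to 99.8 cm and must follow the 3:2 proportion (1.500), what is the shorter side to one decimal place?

3:2 = 1.50000.
Shorter side = 99.8 ÷ 1.50000 ≈ 66.533 → 66.5 cm.

66.5 cm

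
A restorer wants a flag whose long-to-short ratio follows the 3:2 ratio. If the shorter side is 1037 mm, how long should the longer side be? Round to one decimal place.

3:2 = 1.50000.
Longer side = 1037 × 1.50000 ≈ 1555.500 → 1555.5 mm.

1555.5 mm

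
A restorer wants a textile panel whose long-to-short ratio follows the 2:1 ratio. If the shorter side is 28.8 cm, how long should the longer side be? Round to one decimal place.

57.6 cm

2:1 = 2.00000.
Longer side = 28.8 × 2.00000 ≈ 57.600 → 57.6 cm.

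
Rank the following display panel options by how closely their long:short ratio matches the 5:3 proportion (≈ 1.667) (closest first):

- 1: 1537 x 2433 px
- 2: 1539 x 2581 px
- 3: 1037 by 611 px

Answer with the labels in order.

Ratios: 1 = 2433 / 1537 ≈ 1.583; 2 = 2581 / 1539 ≈ 1.677; 3 = 1037 / 611 ≈ 1.697.
|Δ from 1.667|: 1 0.084; 2 0.010; 3 0.030.

2, 3, 1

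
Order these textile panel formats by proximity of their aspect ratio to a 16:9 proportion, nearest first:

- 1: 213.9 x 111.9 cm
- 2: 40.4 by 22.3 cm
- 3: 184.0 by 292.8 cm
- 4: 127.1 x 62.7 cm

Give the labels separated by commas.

2, 1, 3, 4

Ratios: 1 = 213.9 / 111.9 ≈ 1.912; 2 = 40.4 / 22.3 ≈ 1.812; 3 = 292.8 / 184.0 ≈ 1.591; 4 = 127.1 / 62.7 ≈ 2.027.
|Δ from 1.778|: 1 0.134; 2 0.034; 3 0.187; 4 0.249.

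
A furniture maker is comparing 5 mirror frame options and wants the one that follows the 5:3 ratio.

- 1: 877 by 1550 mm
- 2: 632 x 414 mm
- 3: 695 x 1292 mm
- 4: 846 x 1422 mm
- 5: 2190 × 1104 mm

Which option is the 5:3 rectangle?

Ratios (long/short): 1 ≈ 1.767; 2 ≈ 1.527; 3 ≈ 1.859; 4 ≈ 1.681; 5 ≈ 1.984.
5:3 ≈ 1.667; option 4 is nearest (Δ 0.014).

4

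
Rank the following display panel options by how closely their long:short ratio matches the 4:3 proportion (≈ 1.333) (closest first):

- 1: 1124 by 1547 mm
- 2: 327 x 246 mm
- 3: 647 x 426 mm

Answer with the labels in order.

2, 1, 3

Ratios: 1 = 1547 / 1124 ≈ 1.376; 2 = 327 / 246 ≈ 1.329; 3 = 647 / 426 ≈ 1.519.
|Δ from 1.333|: 1 0.043; 2 0.004; 3 0.186.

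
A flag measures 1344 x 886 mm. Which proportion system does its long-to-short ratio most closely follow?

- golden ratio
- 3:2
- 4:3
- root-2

3:2

Ratio = 1344 / 886 ≈ 1.517.
Distances: golden ratio 1.618 (Δ 0.101); 3:2 1.500 (Δ 0.017); 4:3 1.333 (Δ 0.184); root-2 1.414 (Δ 0.103).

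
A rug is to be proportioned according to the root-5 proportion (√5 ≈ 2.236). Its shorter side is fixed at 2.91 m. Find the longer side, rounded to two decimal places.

root-5 ≈ 2.23607.
Longer side = 2.91 × 2.23607 ≈ 6.5070 → 6.51 m.

6.51 m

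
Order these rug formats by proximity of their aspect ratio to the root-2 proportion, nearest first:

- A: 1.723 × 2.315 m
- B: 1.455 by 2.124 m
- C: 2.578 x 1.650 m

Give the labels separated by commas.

Ratios: A = 2.315 / 1.723 ≈ 1.344; B = 2.124 / 1.455 ≈ 1.460; C = 2.578 / 1.650 ≈ 1.562.
|Δ from 1.414|: A 0.070; B 0.046; C 0.148.

B, A, C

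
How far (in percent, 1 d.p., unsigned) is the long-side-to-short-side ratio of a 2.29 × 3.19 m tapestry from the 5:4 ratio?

11.4%

Ratio = 3.19 / 2.29 ≈ 1.3930.
Ideal 5:4 = 1.2500. |1.3930 − 1.2500| / 1.2500 ≈ 11.44% → 11.4%.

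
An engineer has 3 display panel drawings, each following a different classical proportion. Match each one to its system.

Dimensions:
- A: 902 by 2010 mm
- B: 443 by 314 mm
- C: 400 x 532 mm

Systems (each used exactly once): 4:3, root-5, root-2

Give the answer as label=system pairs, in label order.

A=root-5, B=root-2, C=4:3

A = 2010/902 ≈ 2.228 → root-5 (2.236)
B = 443/314 ≈ 1.411 → root-2 (1.414)
C = 532/400 ≈ 1.330 → 4:3 (1.333)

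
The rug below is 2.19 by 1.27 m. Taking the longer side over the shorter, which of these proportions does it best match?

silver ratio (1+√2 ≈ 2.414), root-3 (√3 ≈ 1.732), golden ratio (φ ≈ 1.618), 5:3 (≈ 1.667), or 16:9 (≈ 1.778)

root-3

Ratio = 2.19 / 1.27 ≈ 1.724.
Distances: silver ratio 2.414 (Δ 0.690); root-3 1.732 (Δ 0.008); golden ratio 1.618 (Δ 0.106); 5:3 1.667 (Δ 0.057); 16:9 1.778 (Δ 0.054).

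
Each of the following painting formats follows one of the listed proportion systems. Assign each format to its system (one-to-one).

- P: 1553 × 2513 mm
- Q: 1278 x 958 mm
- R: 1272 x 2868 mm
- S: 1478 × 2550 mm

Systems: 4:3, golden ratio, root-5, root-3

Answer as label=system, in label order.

Ratios: P ≈ 1.618; Q ≈ 1.334; R ≈ 2.255; S ≈ 1.725.
Targets: 4:3 ≈ 1.333; golden ratio ≈ 1.618; root-5 ≈ 2.236; root-3 ≈ 1.732.

P=golden ratio, Q=4:3, R=root-5, S=root-3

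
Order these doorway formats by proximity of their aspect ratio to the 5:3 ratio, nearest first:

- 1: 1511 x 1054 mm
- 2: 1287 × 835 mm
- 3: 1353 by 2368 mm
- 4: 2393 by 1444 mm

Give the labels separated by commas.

1: 1511/1054 ≈ 1.434 → |1.434 − 1.667| = 0.233
2: 1287/835 ≈ 1.541 → |1.541 − 1.667| = 0.126
3: 2368/1353 ≈ 1.750 → |1.750 − 1.667| = 0.083
4: 2393/1444 ≈ 1.657 → |1.657 − 1.667| = 0.010

4, 3, 2, 1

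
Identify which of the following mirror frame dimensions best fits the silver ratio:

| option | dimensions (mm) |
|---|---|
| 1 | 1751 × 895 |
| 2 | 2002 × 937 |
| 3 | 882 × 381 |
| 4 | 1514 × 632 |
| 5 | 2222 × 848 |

Ratios (long/short): 1 ≈ 1.956; 2 ≈ 2.137; 3 ≈ 2.315; 4 ≈ 2.396; 5 ≈ 2.620.
silver ratio ≈ 2.414; option 4 is nearest (Δ 0.018).

4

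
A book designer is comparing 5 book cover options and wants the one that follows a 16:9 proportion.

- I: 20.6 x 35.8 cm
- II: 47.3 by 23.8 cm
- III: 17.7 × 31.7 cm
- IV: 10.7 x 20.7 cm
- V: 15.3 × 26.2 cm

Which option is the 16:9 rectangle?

Ratios (long/short): I ≈ 1.738; II ≈ 1.987; III ≈ 1.791; IV ≈ 1.935; V ≈ 1.712.
16:9 ≈ 1.778; option III is nearest (Δ 0.013).

III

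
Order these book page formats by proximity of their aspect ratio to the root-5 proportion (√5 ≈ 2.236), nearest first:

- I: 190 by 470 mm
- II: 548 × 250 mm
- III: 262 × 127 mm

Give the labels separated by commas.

I: 470/190 ≈ 2.474 → |2.474 − 2.236| = 0.238
II: 548/250 ≈ 2.192 → |2.192 − 2.236| = 0.044
III: 262/127 ≈ 2.063 → |2.063 − 2.236| = 0.173

II, III, I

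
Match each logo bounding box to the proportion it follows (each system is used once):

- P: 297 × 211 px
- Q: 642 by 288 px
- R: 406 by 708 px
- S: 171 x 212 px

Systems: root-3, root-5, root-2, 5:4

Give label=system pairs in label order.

P=root-2, Q=root-5, R=root-3, S=5:4

Ratios: P ≈ 1.408; Q ≈ 2.229; R ≈ 1.744; S ≈ 1.240.
Targets: root-3 ≈ 1.732; root-5 ≈ 2.236; root-2 ≈ 1.414; 5:4 ≈ 1.250.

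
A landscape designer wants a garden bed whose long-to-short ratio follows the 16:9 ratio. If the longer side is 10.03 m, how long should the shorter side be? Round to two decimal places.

5.64 m

16:9 ≈ 1.77778.
Shorter side = 10.03 ÷ 1.77778 ≈ 5.6419 → 5.64 m.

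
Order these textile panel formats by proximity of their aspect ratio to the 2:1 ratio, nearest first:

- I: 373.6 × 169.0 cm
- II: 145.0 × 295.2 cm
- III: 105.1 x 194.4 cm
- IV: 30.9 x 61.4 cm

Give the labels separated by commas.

IV, II, III, I

I: 373.6/169.0 ≈ 2.211 → |2.211 − 2.000| = 0.211
II: 295.2/145.0 ≈ 2.036 → |2.036 − 2.000| = 0.036
III: 194.4/105.1 ≈ 1.850 → |1.850 − 2.000| = 0.150
IV: 61.4/30.9 ≈ 1.987 → |1.987 − 2.000| = 0.013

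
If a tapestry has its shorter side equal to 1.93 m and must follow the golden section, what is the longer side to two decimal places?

3.12 m

golden ratio ≈ 1.61803.
Longer side = 1.93 × 1.61803 ≈ 3.1228 → 3.12 m.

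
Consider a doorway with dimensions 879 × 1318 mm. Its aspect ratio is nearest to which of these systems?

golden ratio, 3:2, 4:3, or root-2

3:2

Ratio = 1318 / 879 ≈ 1.499.
Distances: golden ratio 1.618 (Δ 0.119); 3:2 1.500 (Δ 0.001); 4:3 1.333 (Δ 0.166); root-2 1.414 (Δ 0.085).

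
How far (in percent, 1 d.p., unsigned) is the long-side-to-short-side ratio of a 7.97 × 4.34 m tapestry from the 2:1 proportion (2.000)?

8.2%

Ratio = 7.97 / 4.34 ≈ 1.8364.
Ideal 2:1 = 2.0000. |1.8364 − 2.0000| / 2.0000 ≈ 8.18% → 8.2%.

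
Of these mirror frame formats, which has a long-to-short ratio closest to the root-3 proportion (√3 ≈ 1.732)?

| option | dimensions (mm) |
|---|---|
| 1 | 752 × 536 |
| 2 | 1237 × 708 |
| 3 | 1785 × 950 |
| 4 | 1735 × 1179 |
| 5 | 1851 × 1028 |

2

Target root-3 ≈ 1.732.
1: 1.403 (Δ0.329)  2: 1.747 (Δ0.015)  3: 1.879 (Δ0.147)  4: 1.472 (Δ0.260)  5: 1.801 (Δ0.069)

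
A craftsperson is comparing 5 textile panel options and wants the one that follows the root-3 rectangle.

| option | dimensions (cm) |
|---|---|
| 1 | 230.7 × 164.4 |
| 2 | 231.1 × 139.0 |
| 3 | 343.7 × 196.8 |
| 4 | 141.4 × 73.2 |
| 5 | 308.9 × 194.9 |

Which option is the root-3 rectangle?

Ratios (long/short): 1 ≈ 1.403; 2 ≈ 1.663; 3 ≈ 1.746; 4 ≈ 1.932; 5 ≈ 1.585.
root-3 ≈ 1.732; option 3 is nearest (Δ 0.014).

3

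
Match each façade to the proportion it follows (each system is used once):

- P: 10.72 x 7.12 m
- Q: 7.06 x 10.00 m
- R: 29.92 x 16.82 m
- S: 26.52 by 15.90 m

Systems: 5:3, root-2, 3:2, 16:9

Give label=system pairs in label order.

Ratios: P ≈ 1.506; Q ≈ 1.416; R ≈ 1.779; S ≈ 1.668.
Targets: 5:3 ≈ 1.667; root-2 ≈ 1.414; 3:2 ≈ 1.500; 16:9 ≈ 1.778.

P=3:2, Q=root-2, R=16:9, S=5:3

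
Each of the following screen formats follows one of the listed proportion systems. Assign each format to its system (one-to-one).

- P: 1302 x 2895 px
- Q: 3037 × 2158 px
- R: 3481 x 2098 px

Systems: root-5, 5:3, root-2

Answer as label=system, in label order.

P=root-5, Q=root-2, R=5:3

Ratios: P ≈ 2.224; Q ≈ 1.407; R ≈ 1.659.
Targets: root-5 ≈ 2.236; 5:3 ≈ 1.667; root-2 ≈ 1.414.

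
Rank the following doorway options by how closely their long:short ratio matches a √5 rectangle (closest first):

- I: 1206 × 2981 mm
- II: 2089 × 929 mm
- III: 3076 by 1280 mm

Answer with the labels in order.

II, III, I

Ratios: I = 2981 / 1206 ≈ 2.472; II = 2089 / 929 ≈ 2.249; III = 3076 / 1280 ≈ 2.403.
|Δ from 2.236|: I 0.236; II 0.013; III 0.167.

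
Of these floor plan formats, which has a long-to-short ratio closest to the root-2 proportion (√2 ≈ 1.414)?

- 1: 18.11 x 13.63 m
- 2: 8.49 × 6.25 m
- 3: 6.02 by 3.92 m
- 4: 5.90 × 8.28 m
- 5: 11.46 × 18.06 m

4

Target root-2 ≈ 1.414.
1: 1.329 (Δ0.085)  2: 1.358 (Δ0.056)  3: 1.536 (Δ0.122)  4: 1.403 (Δ0.011)  5: 1.576 (Δ0.162)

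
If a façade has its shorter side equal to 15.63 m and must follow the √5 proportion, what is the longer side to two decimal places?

root-5 ≈ 2.23607.
Longer side = 15.63 × 2.23607 ≈ 34.9498 → 34.95 m.

34.95 m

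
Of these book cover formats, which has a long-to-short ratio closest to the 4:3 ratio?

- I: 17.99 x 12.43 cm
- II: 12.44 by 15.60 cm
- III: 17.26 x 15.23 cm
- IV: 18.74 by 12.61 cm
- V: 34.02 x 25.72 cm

Ratios (long/short): I ≈ 1.447; II ≈ 1.254; III ≈ 1.133; IV ≈ 1.486; V ≈ 1.323.
4:3 ≈ 1.333; option V is nearest (Δ 0.010).

V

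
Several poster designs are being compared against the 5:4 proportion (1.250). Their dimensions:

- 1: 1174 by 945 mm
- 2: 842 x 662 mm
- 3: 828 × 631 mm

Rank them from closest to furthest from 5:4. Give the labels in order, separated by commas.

1, 2, 3

1: 1174/945 ≈ 1.242 → |1.242 − 1.250| = 0.008
2: 842/662 ≈ 1.272 → |1.272 − 1.250| = 0.022
3: 828/631 ≈ 1.312 → |1.312 − 1.250| = 0.062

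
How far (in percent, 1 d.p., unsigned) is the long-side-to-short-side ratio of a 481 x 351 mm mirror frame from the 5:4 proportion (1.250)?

Ratio = 481 / 351 ≈ 1.3704.
Ideal 5:4 = 1.2500. |1.3704 − 1.2500| / 1.2500 ≈ 9.63% → 9.6%.

9.6%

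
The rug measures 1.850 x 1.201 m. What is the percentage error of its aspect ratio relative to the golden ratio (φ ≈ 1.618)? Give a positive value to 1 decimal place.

Ratio = 1.850 / 1.201 ≈ 1.5404.
Ideal golden ratio ≈ 1.6180. |1.5404 − 1.6180| / 1.6180 ≈ 4.80% → 4.8%.

4.8%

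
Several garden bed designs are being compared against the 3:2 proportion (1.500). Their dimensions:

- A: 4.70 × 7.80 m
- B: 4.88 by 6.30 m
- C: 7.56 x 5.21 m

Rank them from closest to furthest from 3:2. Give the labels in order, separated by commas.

C, A, B

Ratios: A = 7.80 / 4.70 ≈ 1.660; B = 6.30 / 4.88 ≈ 1.291; C = 7.56 / 5.21 ≈ 1.451.
|Δ from 1.500|: A 0.160; B 0.209; C 0.049.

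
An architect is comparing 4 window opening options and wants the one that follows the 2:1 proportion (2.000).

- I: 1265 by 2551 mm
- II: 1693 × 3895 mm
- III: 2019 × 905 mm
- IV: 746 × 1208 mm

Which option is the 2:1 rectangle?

Target 2:1 ≈ 2.000.
I: 2.017 (Δ0.017)  II: 2.301 (Δ0.301)  III: 2.231 (Δ0.231)  IV: 1.619 (Δ0.381)

I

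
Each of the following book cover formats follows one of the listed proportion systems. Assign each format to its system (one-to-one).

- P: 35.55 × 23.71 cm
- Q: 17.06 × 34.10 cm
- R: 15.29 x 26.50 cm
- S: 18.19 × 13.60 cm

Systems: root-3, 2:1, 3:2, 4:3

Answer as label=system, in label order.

P = 35.55/23.71 ≈ 1.499 → 3:2 (1.500)
Q = 34.10/17.06 ≈ 1.999 → 2:1 (2.000)
R = 26.50/15.29 ≈ 1.733 → root-3 (1.732)
S = 18.19/13.60 ≈ 1.338 → 4:3 (1.333)

P=3:2, Q=2:1, R=root-3, S=4:3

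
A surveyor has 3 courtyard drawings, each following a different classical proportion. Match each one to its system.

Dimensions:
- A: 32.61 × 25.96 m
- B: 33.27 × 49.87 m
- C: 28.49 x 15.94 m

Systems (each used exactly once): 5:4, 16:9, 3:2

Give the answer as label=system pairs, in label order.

A = 32.61/25.96 ≈ 1.256 → 5:4 (1.250)
B = 49.87/33.27 ≈ 1.499 → 3:2 (1.500)
C = 28.49/15.94 ≈ 1.787 → 16:9 (1.778)

A=5:4, B=3:2, C=16:9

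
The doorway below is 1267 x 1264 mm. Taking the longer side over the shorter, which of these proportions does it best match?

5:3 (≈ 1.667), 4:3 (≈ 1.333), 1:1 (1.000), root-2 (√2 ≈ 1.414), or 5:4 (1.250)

1:1

Ratio = 1267 / 1264 ≈ 1.002.
Distances: 5:3 1.667 (Δ 0.665); 4:3 1.333 (Δ 0.331); 1:1 1.000 (Δ 0.002); root-2 1.414 (Δ 0.412); 5:4 1.250 (Δ 0.248).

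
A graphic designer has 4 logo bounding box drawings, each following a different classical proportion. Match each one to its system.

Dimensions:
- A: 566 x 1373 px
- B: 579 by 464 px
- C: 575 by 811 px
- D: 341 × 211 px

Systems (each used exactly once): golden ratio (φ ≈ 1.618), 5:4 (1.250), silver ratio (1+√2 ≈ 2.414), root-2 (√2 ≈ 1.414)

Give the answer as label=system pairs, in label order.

A=silver ratio, B=5:4, C=root-2, D=golden ratio

Ratios: A ≈ 2.426; B ≈ 1.248; C ≈ 1.410; D ≈ 1.616.
Targets: golden ratio ≈ 1.618; 5:4 ≈ 1.250; silver ratio ≈ 2.414; root-2 ≈ 1.414.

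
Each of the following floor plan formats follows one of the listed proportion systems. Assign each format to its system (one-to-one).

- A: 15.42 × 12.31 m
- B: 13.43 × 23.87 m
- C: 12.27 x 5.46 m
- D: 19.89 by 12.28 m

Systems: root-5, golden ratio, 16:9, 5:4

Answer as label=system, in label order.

A = 15.42/12.31 ≈ 1.253 → 5:4 (1.250)
B = 23.87/13.43 ≈ 1.777 → 16:9 (1.778)
C = 12.27/5.46 ≈ 2.247 → root-5 (2.236)
D = 19.89/12.28 ≈ 1.620 → golden ratio (1.618)

A=5:4, B=16:9, C=root-5, D=golden ratio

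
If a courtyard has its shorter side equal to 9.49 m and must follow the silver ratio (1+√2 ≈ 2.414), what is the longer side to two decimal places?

22.91 m

silver ratio ≈ 2.41421.
Longer side = 9.49 × 2.41421 ≈ 22.9109 → 22.91 m.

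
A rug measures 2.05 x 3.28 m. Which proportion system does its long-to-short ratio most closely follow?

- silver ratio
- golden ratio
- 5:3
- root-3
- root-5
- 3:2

3.28/2.05 ≈ 1.600. Nearest candidates are golden ratio (1.618, off by 0.018) and 5:3 (1.667, off by 0.067).

golden ratio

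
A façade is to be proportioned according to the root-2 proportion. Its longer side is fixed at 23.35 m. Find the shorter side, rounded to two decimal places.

16.51 m

root-2 ≈ 1.41421.
Shorter side = 23.35 ÷ 1.41421 ≈ 16.5110 → 16.51 m.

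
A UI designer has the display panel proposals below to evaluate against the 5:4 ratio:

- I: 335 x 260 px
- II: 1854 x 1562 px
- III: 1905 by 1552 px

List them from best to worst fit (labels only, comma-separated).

I: 335/260 ≈ 1.288 → |1.288 − 1.250| = 0.038
II: 1854/1562 ≈ 1.187 → |1.187 − 1.250| = 0.063
III: 1905/1552 ≈ 1.227 → |1.227 − 1.250| = 0.023

III, I, II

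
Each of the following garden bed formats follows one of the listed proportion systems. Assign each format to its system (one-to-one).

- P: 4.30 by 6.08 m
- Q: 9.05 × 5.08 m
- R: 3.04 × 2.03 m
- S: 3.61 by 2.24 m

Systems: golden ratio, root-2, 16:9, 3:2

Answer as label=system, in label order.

P=root-2, Q=16:9, R=3:2, S=golden ratio

Ratios: P ≈ 1.414; Q ≈ 1.781; R ≈ 1.498; S ≈ 1.612.
Targets: golden ratio ≈ 1.618; root-2 ≈ 1.414; 16:9 ≈ 1.778; 3:2 ≈ 1.500.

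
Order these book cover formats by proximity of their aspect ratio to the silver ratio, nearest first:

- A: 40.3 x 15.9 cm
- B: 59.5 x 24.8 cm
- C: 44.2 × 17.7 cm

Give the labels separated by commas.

B, C, A

A: 40.3/15.9 ≈ 2.535 → |2.535 − 2.414| = 0.121
B: 59.5/24.8 ≈ 2.399 → |2.399 − 2.414| = 0.015
C: 44.2/17.7 ≈ 2.497 → |2.497 − 2.414| = 0.083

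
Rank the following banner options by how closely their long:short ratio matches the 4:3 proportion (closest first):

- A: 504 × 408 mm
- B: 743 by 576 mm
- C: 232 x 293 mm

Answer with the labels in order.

Ratios: A = 504 / 408 ≈ 1.235; B = 743 / 576 ≈ 1.290; C = 293 / 232 ≈ 1.263.
|Δ from 1.333|: A 0.098; B 0.043; C 0.070.

B, C, A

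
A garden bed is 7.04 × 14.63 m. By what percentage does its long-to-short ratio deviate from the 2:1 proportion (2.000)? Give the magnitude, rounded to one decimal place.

3.9%

Ratio = 14.63 / 7.04 ≈ 2.0781.
Ideal 2:1 = 2.0000. |2.0781 − 2.0000| / 2.0000 ≈ 3.91% → 3.9%.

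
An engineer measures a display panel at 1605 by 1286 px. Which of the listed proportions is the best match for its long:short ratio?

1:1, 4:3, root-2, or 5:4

5:4

1605/1286 ≈ 1.248. Nearest candidates are 5:4 (1.250, off by 0.002) and 4:3 (1.333, off by 0.085).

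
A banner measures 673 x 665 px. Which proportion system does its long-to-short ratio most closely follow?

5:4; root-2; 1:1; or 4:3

673/665 ≈ 1.012. Nearest candidates are 1:1 (1.000, off by 0.012) and 5:4 (1.250, off by 0.238).

1:1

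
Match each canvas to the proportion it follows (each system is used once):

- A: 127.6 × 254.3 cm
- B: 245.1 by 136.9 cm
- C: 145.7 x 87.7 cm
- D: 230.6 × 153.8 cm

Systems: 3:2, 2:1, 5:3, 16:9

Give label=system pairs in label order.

A = 254.3/127.6 ≈ 1.993 → 2:1 (2.000)
B = 245.1/136.9 ≈ 1.790 → 16:9 (1.778)
C = 145.7/87.7 ≈ 1.661 → 5:3 (1.667)
D = 230.6/153.8 ≈ 1.499 → 3:2 (1.500)

A=2:1, B=16:9, C=5:3, D=3:2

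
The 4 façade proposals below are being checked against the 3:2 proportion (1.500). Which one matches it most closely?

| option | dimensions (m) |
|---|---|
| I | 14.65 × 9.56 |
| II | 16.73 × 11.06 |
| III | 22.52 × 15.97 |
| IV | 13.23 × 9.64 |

II

Ratios (long/short): I ≈ 1.532; II ≈ 1.513; III ≈ 1.410; IV ≈ 1.372.
3:2 ≈ 1.500; option II is nearest (Δ 0.013).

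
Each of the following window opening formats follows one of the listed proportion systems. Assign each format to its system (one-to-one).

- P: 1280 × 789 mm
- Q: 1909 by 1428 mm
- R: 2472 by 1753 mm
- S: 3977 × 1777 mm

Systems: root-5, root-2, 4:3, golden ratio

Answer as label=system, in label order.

P = 1280/789 ≈ 1.622 → golden ratio (1.618)
Q = 1909/1428 ≈ 1.337 → 4:3 (1.333)
R = 2472/1753 ≈ 1.410 → root-2 (1.414)
S = 3977/1777 ≈ 2.238 → root-5 (2.236)

P=golden ratio, Q=4:3, R=root-2, S=root-5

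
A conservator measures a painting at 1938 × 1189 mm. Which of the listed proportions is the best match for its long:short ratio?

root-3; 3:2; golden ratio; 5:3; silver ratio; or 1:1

1938/1189 ≈ 1.630. Nearest candidates are golden ratio (1.618, off by 0.012) and 5:3 (1.667, off by 0.037).

golden ratio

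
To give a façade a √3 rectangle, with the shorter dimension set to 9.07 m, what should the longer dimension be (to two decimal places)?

root-3 ≈ 1.73205.
Longer side = 9.07 × 1.73205 ≈ 15.7097 → 15.71 m.

15.71 m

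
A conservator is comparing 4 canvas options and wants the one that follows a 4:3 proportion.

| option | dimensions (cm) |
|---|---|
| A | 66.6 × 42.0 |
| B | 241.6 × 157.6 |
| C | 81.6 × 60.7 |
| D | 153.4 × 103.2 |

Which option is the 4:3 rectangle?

C

Ratios (long/short): A ≈ 1.586; B ≈ 1.533; C ≈ 1.344; D ≈ 1.486.
4:3 ≈ 1.333; option C is nearest (Δ 0.011).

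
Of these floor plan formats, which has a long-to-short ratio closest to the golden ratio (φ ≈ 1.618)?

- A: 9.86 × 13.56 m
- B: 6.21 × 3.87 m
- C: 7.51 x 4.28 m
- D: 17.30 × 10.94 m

B

Target golden ratio ≈ 1.618.
A: 1.375 (Δ0.243)  B: 1.605 (Δ0.013)  C: 1.755 (Δ0.137)  D: 1.581 (Δ0.037)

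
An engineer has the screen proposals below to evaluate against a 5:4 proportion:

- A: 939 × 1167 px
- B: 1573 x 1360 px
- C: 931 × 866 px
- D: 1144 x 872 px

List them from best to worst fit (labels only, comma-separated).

A, D, B, C

A: 1167/939 ≈ 1.243 → |1.243 − 1.250| = 0.007
B: 1573/1360 ≈ 1.157 → |1.157 − 1.250| = 0.093
C: 931/866 ≈ 1.075 → |1.075 − 1.250| = 0.175
D: 1144/872 ≈ 1.312 → |1.312 − 1.250| = 0.062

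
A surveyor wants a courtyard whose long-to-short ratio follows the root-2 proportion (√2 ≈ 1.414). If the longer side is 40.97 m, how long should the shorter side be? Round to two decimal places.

root-2 ≈ 1.41421.
Shorter side = 40.97 ÷ 1.41421 ≈ 28.9702 → 28.97 m.

28.97 m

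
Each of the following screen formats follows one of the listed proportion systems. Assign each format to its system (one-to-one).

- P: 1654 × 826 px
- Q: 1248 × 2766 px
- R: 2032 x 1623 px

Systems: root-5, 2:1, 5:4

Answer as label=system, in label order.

P=2:1, Q=root-5, R=5:4

P = 1654/826 ≈ 2.002 → 2:1 (2.000)
Q = 2766/1248 ≈ 2.216 → root-5 (2.236)
R = 2032/1623 ≈ 1.252 → 5:4 (1.250)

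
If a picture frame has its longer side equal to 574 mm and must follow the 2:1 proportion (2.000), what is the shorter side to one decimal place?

287.0 mm

2:1 = 2.00000.
Shorter side = 574 ÷ 2.00000 ≈ 287.000 → 287.0 mm.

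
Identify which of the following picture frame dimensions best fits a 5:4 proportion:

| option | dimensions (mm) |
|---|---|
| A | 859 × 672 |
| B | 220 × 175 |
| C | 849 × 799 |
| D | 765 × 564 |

Ratios (long/short): A ≈ 1.278; B ≈ 1.257; C ≈ 1.063; D ≈ 1.356.
5:4 ≈ 1.250; option B is nearest (Δ 0.007).

B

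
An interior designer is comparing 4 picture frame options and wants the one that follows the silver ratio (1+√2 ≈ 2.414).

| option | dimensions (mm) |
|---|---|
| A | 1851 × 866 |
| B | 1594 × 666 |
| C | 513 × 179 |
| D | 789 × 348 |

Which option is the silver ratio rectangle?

B

Ratios (long/short): A ≈ 2.137; B ≈ 2.393; C ≈ 2.866; D ≈ 2.267.
silver ratio ≈ 2.414; option B is nearest (Δ 0.021).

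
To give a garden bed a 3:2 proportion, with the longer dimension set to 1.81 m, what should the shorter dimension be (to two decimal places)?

3:2 = 1.50000.
Shorter side = 1.81 ÷ 1.50000 ≈ 1.2067 → 1.21 m.

1.21 m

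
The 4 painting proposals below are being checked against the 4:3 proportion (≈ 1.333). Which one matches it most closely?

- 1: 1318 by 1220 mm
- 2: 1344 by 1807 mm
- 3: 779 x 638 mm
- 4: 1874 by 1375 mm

Target 4:3 ≈ 1.333.
1: 1.080 (Δ0.253)  2: 1.344 (Δ0.011)  3: 1.221 (Δ0.112)  4: 1.363 (Δ0.030)

2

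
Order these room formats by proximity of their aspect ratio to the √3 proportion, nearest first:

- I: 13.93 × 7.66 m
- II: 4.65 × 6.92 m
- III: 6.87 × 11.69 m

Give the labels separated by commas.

I: 13.93/7.66 ≈ 1.819 → |1.819 − 1.732| = 0.087
II: 6.92/4.65 ≈ 1.488 → |1.488 − 1.732| = 0.244
III: 11.69/6.87 ≈ 1.702 → |1.702 − 1.732| = 0.030

III, I, II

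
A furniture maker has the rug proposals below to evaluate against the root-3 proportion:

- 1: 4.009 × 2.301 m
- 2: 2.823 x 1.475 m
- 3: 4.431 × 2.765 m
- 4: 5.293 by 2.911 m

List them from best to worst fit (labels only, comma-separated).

1, 4, 3, 2

Ratios: 1 = 4.009 / 2.301 ≈ 1.742; 2 = 2.823 / 1.475 ≈ 1.914; 3 = 4.431 / 2.765 ≈ 1.603; 4 = 5.293 / 2.911 ≈ 1.818.
|Δ from 1.732|: 1 0.010; 2 0.182; 3 0.129; 4 0.086.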